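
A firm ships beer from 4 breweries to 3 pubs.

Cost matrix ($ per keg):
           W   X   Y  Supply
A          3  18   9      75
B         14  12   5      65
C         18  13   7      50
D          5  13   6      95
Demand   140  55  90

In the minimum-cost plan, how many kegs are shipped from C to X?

Optimal shipments:
  A to W: 75 × $3 = $225
  B to X: 5 × $12 = $60
  B to Y: 60 × $5 = $300
  C to X: 50 × $13 = $650
  D to W: 65 × $5 = $325
  D to Y: 30 × $6 = $180
Total cost = $1740.
So C→X carries 50 kegs.

50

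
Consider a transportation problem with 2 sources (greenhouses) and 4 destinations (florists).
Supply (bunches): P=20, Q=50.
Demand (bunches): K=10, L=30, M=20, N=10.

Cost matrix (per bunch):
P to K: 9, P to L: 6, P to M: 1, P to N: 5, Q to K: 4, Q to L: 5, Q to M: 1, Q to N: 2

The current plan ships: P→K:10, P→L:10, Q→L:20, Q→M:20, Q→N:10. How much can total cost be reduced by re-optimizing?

Current plan cost = 10·9 + 10·6 + 20·5 + 20·1 + 10·2 = 290.
Optimal plan:
  P→M: 20 bunches
  Q→K: 10 bunches
  Q→L: 30 bunches
  Q→N: 10 bunches
Optimal cost = 230.
Saving = 290 − 230 = 60.

60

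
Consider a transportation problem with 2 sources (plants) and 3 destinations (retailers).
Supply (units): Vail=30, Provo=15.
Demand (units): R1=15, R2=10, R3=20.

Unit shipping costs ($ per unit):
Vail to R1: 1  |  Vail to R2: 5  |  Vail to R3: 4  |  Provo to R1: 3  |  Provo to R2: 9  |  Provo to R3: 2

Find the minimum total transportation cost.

One minimum-cost allocation:
  Vail->R1: 15 × $1 = $15
  Vail->R2: 10 × $5 = $50
  Vail->R3: 5 × $4 = $20
  Provo->R3: 15 × $2 = $30
Total = 15 + 50 + 20 + 30 = $115.

115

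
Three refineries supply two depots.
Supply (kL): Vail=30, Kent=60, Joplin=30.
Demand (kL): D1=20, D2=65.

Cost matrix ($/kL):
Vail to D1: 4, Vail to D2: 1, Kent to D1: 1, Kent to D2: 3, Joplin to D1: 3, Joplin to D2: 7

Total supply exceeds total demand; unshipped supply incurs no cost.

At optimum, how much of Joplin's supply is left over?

An optimal plan:
  Vail to D2: 30 × $1 = $30
  Kent to D1: 20 × $1 = $20
  Kent to D2: 35 × $3 = $105
Total cost = $155.
Joplin ships 0 of its 30, leaving 30.

30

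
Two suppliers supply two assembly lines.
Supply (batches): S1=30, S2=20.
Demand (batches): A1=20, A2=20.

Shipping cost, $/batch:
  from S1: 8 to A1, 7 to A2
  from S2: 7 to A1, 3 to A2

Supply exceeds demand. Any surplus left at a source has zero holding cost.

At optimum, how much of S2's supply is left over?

0

An optimal plan:
  S1–A1: 20 batches
  S2–A2: 20 batches
Total cost = $220.
S2 ships 20 of its 20, leaving 0.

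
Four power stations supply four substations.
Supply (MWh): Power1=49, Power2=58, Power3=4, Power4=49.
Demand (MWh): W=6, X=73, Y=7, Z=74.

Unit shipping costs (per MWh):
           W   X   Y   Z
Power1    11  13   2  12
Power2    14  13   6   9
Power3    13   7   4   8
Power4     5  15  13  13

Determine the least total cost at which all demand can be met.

Optimal allocation:
  Power1–X: 42 × 13 = 546
  Power1–Y: 7 × 2 = 14
  Power2–Z: 58 × 9 = 522
  Power3–X: 4 × 7 = 28
  Power4–W: 6 × 5 = 30
  Power4–X: 27 × 15 = 405
  Power4–Z: 16 × 13 = 208
Total = 546 + 14 + 522 + 28 + 30 + 405 + 208 = 1753.

1753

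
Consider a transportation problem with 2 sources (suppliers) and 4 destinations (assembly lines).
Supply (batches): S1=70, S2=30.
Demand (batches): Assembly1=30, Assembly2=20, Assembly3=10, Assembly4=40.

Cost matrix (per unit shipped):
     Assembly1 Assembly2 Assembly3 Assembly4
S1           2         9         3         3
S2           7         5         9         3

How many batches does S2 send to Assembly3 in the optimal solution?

0

Optimal shipments:
  S1–Assembly1: 30 × 2 = 60
  S1–Assembly3: 10 × 3 = 30
  S1–Assembly4: 30 × 3 = 90
  S2–Assembly2: 20 × 5 = 100
  S2–Assembly4: 10 × 3 = 30
Total cost = 310.
The route S2→Assembly3 is not used.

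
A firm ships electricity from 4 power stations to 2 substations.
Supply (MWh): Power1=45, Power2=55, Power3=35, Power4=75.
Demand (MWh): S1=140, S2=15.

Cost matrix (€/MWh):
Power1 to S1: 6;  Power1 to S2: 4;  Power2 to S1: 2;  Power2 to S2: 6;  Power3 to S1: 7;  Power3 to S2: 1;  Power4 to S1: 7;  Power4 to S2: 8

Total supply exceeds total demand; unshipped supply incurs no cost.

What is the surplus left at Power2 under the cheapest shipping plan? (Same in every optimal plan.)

0

An optimal plan:
  Power1–S1: 45 × €6 = €270
  Power2–S1: 55 × €2 = €110
  Power3–S1: 20 × €7 = €140
  Power3–S2: 15 × €1 = €15
  Power4–S1: 20 × €7 = €140
Total cost = €675.
Power2 ships 55 of its 55, leaving 0.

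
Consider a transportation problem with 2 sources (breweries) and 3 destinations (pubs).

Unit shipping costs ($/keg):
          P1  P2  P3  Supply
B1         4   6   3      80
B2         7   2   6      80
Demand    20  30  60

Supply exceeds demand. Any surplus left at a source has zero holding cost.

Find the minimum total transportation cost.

320

One minimum-cost allocation:
  B1–P1: 20 × $4 = $80
  B1–P3: 60 × $3 = $180
  B2–P2: 30 × $2 = $60
Total = 80 + 180 + 60 = $320.
(Supply check: B1 ships 80; B2 ships 30.)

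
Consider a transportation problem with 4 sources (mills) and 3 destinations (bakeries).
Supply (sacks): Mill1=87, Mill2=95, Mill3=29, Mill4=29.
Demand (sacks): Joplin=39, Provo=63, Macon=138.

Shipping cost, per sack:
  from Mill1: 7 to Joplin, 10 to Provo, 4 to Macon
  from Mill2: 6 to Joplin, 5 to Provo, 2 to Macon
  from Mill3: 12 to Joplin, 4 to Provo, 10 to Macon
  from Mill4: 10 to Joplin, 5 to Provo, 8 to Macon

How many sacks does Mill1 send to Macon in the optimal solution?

The minimum-cost plan:
  Mill1–Joplin: 39 × 7 = 273
  Mill1–Macon: 48 × 4 = 192
  Mill2–Provo: 5 × 5 = 25
  Mill2–Macon: 90 × 2 = 180
  Mill3–Provo: 29 × 4 = 116
  Mill4–Provo: 29 × 5 = 145
Total cost = 931.
So Mill1→Macon carries 48 sacks.

48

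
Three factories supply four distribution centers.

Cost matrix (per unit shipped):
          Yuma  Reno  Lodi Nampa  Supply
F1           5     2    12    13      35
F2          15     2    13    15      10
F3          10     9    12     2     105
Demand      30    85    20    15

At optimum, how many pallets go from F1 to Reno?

35

Solving gives:
  F1–Reno: 35 pallets
  F2–Reno: 10 pallets
  F3–Yuma: 30 pallets
  F3–Reno: 40 pallets
  F3–Lodi: 20 pallets
  F3–Nampa: 15 pallets
Total cost = 1020.
So F1→Reno carries 35 pallets.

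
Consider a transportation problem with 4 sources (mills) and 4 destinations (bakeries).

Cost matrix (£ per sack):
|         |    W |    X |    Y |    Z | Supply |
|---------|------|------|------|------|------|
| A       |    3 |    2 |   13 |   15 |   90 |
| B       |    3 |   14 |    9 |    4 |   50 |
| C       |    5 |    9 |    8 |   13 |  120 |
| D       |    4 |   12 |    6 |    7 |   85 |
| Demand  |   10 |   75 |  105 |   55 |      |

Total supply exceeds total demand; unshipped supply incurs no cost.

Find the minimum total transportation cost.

A cheapest plan:
  A->W: 10 × £3 = £30
  A->X: 75 × £2 = £150
  B->Z: 50 × £4 = £200
  C->Y: 25 × £8 = £200
  D->Y: 80 × £6 = £480
  D->Z: 5 × £7 = £35
Total = 30 + 150 + 200 + 200 + 480 + 35 = £1095.

1095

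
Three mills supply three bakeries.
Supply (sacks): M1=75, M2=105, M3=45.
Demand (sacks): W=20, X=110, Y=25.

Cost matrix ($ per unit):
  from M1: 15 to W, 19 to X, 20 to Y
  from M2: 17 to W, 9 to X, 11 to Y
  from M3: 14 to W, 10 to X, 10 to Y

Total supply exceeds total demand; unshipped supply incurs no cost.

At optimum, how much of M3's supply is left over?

0

An optimal plan:
  M1 to W: 5 sacks
  M2 to X: 105 sacks
  M3 to W: 15 sacks
  M3 to X: 5 sacks
  M3 to Y: 25 sacks
Total cost = $1530.
M3 ships 45 of its 45, leaving 0.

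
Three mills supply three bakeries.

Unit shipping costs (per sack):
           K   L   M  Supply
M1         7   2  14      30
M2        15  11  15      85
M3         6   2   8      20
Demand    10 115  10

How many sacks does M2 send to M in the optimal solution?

Optimal shipments:
  M1 to L: 30 × 2 = 60
  M2 to K: 10 × 15 = 150
  M2 to L: 65 × 11 = 715
  M2 to M: 10 × 15 = 150
  M3 to L: 20 × 2 = 40
Total cost = 1115.
So M2→M carries 10 sacks.

10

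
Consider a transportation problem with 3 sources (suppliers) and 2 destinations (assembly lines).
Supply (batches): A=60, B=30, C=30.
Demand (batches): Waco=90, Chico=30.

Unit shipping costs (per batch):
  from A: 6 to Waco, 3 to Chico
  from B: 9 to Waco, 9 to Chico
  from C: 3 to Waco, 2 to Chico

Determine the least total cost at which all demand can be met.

630

A cheapest plan:
  A–Waco: 30 batches
  A–Chico: 30 batches
  B–Waco: 30 batches
  C–Waco: 30 batches
Total cost = 630.
(Supply check: A ships 60; B ships 30; C ships 30.)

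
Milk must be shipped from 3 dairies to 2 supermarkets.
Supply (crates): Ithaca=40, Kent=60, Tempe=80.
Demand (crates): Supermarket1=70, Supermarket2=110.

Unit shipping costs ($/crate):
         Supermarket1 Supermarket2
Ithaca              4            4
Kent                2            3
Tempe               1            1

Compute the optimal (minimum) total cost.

360

An optimal shipping plan:
  Ithaca–Supermarket2: 40 × $4 = $160
  Kent–Supermarket1: 60 × $2 = $120
  Tempe–Supermarket1: 10 × $1 = $10
  Tempe–Supermarket2: 70 × $1 = $70
Total = 160 + 120 + 10 + 70 = $360.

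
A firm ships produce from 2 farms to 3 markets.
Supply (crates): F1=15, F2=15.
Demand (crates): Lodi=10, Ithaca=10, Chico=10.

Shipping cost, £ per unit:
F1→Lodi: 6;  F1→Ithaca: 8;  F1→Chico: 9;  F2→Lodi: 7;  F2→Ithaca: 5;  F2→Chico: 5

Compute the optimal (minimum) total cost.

One minimum-cost allocation:
  F1 to Lodi: 10 × £6 = £60
  F1 to Ithaca: 5 × £8 = £40
  F2 to Ithaca: 5 × £5 = £25
  F2 to Chico: 10 × £5 = £50
Total = 60 + 40 + 25 + 50 = £175.

175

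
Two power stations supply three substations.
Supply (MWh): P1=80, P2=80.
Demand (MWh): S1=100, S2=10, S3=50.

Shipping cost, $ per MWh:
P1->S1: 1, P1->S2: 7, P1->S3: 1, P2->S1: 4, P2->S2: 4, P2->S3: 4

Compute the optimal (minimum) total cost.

400

An optimal shipping plan:
  P1→S1: 30 × $1 = $30
  P1→S3: 50 × $1 = $50
  P2→S1: 70 × $4 = $280
  P2→S2: 10 × $4 = $40
Total = 30 + 50 + 280 + 40 = $400.
(Supply check: P1 ships 80; P2 ships 80.)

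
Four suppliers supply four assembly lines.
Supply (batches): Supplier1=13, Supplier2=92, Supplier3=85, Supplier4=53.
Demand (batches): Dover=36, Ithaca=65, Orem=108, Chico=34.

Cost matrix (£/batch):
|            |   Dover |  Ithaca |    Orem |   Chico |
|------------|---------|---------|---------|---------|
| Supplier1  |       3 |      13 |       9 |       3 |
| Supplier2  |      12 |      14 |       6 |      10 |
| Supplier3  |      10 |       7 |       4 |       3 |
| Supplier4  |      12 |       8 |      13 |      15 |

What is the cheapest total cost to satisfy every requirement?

1495

A cheapest plan:
  Supplier1 to Dover: 13 batches
  Supplier2 to Dover: 23 batches
  Supplier2 to Orem: 69 batches
  Supplier3 to Ithaca: 12 batches
  Supplier3 to Orem: 39 batches
  Supplier3 to Chico: 34 batches
  Supplier4 to Ithaca: 53 batches
Total cost = £1495.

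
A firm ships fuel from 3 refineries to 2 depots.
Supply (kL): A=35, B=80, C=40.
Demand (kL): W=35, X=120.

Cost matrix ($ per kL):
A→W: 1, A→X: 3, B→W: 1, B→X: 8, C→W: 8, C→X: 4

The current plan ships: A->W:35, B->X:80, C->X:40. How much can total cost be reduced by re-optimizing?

175

Current plan cost = 35·1 + 80·8 + 40·4 = $835.
Optimal plan:
  A–X: 35 kL
  B–W: 35 kL
  B–X: 45 kL
  C–X: 40 kL
Optimal cost = $660.
Saving = 835 − 660 = $175.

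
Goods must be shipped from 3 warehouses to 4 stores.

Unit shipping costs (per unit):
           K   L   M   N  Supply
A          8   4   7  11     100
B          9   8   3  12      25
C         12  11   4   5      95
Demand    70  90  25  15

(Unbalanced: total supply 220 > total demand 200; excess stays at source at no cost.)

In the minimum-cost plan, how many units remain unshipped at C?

An optimal plan:
  A to K: 10 × 8 = 80
  A to L: 90 × 4 = 360
  B to K: 25 × 9 = 225
  C to K: 35 × 12 = 420
  C to M: 25 × 4 = 100
  C to N: 15 × 5 = 75
Total cost = 1260.
C ships 75 of its 95, leaving 20.

20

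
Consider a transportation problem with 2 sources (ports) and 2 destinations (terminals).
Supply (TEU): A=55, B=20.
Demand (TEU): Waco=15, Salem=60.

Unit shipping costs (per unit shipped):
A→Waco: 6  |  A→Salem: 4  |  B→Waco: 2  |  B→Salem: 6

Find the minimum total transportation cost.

280

Optimal allocation:
  A->Salem: 55 × 4 = 220
  B->Waco: 15 × 2 = 30
  B->Salem: 5 × 6 = 30
Total = 220 + 30 + 30 = 280.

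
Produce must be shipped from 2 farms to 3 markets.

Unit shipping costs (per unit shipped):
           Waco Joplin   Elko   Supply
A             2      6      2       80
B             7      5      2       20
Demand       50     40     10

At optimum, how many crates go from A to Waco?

Solving gives:
  A->Waco: 50 × 2 = 100
  A->Joplin: 20 × 6 = 120
  A->Elko: 10 × 2 = 20
  B->Joplin: 20 × 5 = 100
Total cost = 340.
So A→Waco carries 50 crates.

50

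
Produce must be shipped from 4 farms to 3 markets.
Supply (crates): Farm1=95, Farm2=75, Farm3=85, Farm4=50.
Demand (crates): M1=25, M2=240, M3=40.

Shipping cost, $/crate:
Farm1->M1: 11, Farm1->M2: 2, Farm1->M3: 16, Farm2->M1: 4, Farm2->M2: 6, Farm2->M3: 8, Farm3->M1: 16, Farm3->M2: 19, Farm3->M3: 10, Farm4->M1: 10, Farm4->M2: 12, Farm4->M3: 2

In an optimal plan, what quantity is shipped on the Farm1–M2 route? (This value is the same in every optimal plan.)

95

Solving gives:
  Farm1->M2: 95 × $2 = $190
  Farm2->M2: 75 × $6 = $450
  Farm3->M1: 25 × $16 = $400
  Farm3->M2: 60 × $19 = $1140
  Farm4->M2: 10 × $12 = $120
  Farm4->M3: 40 × $2 = $80
Total cost = $2380.
So Farm1→M2 carries 95 crates.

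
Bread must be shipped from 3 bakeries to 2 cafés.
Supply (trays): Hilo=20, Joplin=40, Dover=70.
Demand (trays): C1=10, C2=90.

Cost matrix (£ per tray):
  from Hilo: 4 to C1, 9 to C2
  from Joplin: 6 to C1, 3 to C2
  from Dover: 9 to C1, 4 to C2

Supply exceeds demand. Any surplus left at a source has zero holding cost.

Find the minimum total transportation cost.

A cheapest plan:
  Hilo–C1: 10 × £4 = £40
  Joplin–C2: 40 × £3 = £120
  Dover–C2: 50 × £4 = £200
Total = 40 + 120 + 200 = £360.
(Supply check: Hilo ships 10; Joplin ships 40; Dover ships 50.)

360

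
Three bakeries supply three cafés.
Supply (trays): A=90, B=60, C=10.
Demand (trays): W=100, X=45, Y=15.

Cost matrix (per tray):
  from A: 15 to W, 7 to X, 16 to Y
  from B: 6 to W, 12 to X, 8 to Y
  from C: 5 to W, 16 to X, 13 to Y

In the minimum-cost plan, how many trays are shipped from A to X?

45

The minimum-cost plan:
  A→W: 30 × 15 = 450
  A→X: 45 × 7 = 315
  A→Y: 15 × 16 = 240
  B→W: 60 × 6 = 360
  C→W: 10 × 5 = 50
Total cost = 1415.
So A→X carries 45 trays.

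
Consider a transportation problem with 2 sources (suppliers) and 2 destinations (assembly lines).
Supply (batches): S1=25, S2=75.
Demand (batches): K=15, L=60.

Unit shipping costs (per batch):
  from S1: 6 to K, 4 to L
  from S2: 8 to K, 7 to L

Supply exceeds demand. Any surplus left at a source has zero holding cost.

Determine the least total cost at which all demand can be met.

465

An optimal shipping plan:
  S1–L: 25 × 4 = 100
  S2–K: 15 × 8 = 120
  S2–L: 35 × 7 = 245
Total = 100 + 120 + 245 = 465.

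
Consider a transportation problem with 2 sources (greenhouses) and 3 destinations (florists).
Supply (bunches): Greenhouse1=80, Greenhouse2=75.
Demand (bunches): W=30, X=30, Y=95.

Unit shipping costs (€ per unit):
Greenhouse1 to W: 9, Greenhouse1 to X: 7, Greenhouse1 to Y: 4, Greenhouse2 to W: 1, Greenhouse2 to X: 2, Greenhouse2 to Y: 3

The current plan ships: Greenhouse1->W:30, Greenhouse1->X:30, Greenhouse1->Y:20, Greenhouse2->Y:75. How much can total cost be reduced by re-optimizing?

330

Current plan cost = 30·9 + 30·7 + 20·4 + 75·3 = €785.
Optimal plan:
  Greenhouse1 to Y: 80 bunches
  Greenhouse2 to W: 30 bunches
  Greenhouse2 to X: 30 bunches
  Greenhouse2 to Y: 15 bunches
Optimal cost = €455.
Saving = 785 − 455 = €330.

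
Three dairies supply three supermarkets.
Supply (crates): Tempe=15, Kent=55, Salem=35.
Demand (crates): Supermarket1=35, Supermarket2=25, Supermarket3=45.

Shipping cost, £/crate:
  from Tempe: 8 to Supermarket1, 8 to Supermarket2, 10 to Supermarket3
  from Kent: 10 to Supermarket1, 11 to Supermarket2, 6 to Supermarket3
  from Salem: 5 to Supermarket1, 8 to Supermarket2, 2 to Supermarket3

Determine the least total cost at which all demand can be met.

675

A cheapest plan:
  Tempe to Supermarket2: 15 × £8 = £120
  Kent to Supermarket2: 10 × £11 = £110
  Kent to Supermarket3: 45 × £6 = £270
  Salem to Supermarket1: 35 × £5 = £175
Total = 120 + 110 + 270 + 175 = £675.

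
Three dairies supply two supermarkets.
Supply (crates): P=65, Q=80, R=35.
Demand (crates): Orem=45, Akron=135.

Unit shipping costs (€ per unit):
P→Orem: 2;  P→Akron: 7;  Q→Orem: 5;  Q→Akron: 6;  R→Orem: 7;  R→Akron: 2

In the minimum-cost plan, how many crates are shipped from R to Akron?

Optimal shipments:
  P to Orem: 45 crates
  P to Akron: 20 crates
  Q to Akron: 80 crates
  R to Akron: 35 crates
Total cost = €780.
So R→Akron carries 35 crates.

35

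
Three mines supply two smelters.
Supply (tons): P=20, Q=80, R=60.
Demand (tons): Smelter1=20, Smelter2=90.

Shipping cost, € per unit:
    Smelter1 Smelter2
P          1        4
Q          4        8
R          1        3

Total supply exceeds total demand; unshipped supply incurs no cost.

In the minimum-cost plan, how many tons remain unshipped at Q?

An optimal plan:
  P–Smelter2: 20 × €4 = €80
  Q–Smelter1: 20 × €4 = €80
  Q–Smelter2: 10 × €8 = €80
  R–Smelter2: 60 × €3 = €180
Total cost = €420.
Q ships 30 of its 80, leaving 50.

50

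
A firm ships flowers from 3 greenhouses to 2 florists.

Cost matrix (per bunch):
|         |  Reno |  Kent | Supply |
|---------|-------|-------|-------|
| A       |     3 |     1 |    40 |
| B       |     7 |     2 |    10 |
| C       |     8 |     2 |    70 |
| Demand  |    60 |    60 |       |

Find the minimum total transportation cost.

390

Optimal allocation:
  A–Reno: 40 × 3 = 120
  B–Reno: 10 × 7 = 70
  C–Reno: 10 × 8 = 80
  C–Kent: 60 × 2 = 120
Total = 120 + 70 + 80 + 120 = 390.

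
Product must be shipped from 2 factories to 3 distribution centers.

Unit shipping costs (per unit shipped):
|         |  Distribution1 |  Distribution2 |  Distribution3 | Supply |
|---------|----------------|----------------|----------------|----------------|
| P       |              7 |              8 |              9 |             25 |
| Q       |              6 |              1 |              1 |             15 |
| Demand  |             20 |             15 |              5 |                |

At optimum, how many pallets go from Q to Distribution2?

10

The minimum-cost plan:
  P->Distribution1: 20 pallets
  P->Distribution2: 5 pallets
  Q->Distribution2: 10 pallets
  Q->Distribution3: 5 pallets
Total cost = 195.
So Q→Distribution2 carries 10 pallets.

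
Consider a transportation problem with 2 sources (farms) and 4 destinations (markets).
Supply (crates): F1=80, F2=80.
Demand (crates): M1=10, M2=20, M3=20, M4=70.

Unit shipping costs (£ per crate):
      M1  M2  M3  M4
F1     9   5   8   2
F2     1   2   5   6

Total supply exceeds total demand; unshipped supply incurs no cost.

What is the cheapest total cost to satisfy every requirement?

Optimal allocation:
  F1->M4: 70 × £2 = £140
  F2->M1: 10 × £1 = £10
  F2->M2: 20 × £2 = £40
  F2->M3: 20 × £5 = £100
Total = 140 + 10 + 40 + 100 = £290.
(Supply check: F1 ships 70; F2 ships 50.)

290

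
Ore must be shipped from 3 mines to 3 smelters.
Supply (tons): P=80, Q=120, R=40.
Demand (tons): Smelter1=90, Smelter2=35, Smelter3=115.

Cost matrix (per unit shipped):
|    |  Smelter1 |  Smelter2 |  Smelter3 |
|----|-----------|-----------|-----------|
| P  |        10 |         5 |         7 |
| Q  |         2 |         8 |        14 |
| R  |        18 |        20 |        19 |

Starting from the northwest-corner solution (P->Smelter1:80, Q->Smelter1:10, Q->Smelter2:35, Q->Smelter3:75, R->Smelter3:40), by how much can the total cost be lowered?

1180

Current plan cost = 80·10 + 10·2 + 35·8 + 75·14 + 40·19 = 2910.
Optimal plan:
  P→Smelter2: 5 tons
  P→Smelter3: 75 tons
  Q→Smelter1: 90 tons
  Q→Smelter2: 30 tons
  R→Smelter3: 40 tons
Optimal cost = 1730.
Saving = 2910 − 1730 = 1180.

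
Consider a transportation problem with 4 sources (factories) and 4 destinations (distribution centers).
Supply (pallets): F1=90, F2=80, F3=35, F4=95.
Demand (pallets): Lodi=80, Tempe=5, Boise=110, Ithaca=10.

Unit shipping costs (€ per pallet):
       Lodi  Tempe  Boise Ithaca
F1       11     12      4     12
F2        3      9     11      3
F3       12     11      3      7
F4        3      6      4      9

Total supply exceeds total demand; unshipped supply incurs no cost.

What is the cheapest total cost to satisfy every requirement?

An optimal shipping plan:
  F1 to Boise: 65 pallets
  F2 to Ithaca: 10 pallets
  F3 to Boise: 35 pallets
  F4 to Lodi: 80 pallets
  F4 to Tempe: 5 pallets
  F4 to Boise: 10 pallets
Total cost = €705.

705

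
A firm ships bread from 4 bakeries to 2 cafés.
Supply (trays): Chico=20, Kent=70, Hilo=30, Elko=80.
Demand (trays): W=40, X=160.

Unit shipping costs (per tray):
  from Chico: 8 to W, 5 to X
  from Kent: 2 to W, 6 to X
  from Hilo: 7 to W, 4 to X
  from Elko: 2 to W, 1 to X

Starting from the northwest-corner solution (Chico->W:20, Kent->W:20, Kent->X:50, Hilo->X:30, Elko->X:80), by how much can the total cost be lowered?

Current plan cost = 20·8 + 20·2 + 50·6 + 30·4 + 80·1 = 700.
Optimal plan:
  Chico–X: 20 × 5 = 100
  Kent–W: 40 × 2 = 80
  Kent–X: 30 × 6 = 180
  Hilo–X: 30 × 4 = 120
  Elko–X: 80 × 1 = 80
Optimal cost = 560.
Saving = 700 − 560 = 140.

140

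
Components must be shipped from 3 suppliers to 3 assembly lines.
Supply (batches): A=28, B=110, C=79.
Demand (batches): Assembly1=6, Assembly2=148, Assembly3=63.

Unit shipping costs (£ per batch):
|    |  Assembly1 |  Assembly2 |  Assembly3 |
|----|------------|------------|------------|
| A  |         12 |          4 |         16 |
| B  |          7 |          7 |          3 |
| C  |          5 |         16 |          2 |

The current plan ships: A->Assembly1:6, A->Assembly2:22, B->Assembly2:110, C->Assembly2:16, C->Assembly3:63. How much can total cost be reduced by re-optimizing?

Current plan cost = 6·12 + 22·4 + 110·7 + 16·16 + 63·2 = £1312.
Optimal plan:
  A–Assembly2: 28 batches
  B–Assembly2: 110 batches
  C–Assembly1: 6 batches
  C–Assembly2: 10 batches
  C–Assembly3: 63 batches
Optimal cost = £1198.
Saving = 1312 − 1198 = £114.

114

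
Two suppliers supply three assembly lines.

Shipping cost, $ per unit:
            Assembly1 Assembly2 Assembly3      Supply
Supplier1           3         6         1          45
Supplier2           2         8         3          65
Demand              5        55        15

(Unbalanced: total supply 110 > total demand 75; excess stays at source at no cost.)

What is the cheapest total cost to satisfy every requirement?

An optimal shipping plan:
  Supplier1→Assembly2: 45 × $6 = $270
  Supplier2→Assembly1: 5 × $2 = $10
  Supplier2→Assembly2: 10 × $8 = $80
  Supplier2→Assembly3: 15 × $3 = $45
Total = 270 + 10 + 80 + 45 = $405.

405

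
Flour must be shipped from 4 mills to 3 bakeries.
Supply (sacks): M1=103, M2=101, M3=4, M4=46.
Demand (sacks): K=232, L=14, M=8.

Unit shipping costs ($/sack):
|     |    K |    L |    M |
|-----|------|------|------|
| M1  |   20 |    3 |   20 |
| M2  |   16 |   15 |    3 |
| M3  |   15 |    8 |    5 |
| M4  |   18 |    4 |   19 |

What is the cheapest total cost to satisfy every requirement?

Optimal allocation:
  M1->K: 89 × $20 = $1780
  M1->L: 14 × $3 = $42
  M2->K: 93 × $16 = $1488
  M2->M: 8 × $3 = $24
  M3->K: 4 × $15 = $60
  M4->K: 46 × $18 = $828
Total = 1780 + 42 + 1488 + 24 + 60 + 828 = $4222.

4222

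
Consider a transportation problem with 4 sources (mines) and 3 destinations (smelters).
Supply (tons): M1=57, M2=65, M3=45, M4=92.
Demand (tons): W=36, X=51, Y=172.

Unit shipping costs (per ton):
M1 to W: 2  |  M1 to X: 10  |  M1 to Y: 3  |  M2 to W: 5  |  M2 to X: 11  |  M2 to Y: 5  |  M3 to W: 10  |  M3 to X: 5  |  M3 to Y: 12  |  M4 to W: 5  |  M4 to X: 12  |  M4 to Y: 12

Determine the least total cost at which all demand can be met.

A cheapest plan:
  M1–Y: 57 × 3 = 171
  M2–Y: 65 × 5 = 325
  M3–X: 45 × 5 = 225
  M4–W: 36 × 5 = 180
  M4–X: 6 × 12 = 72
  M4–Y: 50 × 12 = 600
Total = 171 + 325 + 225 + 180 + 72 + 600 = 1573.

1573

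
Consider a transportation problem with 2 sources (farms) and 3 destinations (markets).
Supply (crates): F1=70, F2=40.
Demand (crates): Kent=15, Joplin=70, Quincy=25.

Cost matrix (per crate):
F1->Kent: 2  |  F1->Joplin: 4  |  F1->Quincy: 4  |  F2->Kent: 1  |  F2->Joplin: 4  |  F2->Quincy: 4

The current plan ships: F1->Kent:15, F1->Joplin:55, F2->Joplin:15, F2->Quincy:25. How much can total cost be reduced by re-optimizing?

15

Current plan cost = 15·2 + 55·4 + 15·4 + 25·4 = 410.
Optimal plan:
  F1->Joplin: 45 × 4 = 180
  F1->Quincy: 25 × 4 = 100
  F2->Kent: 15 × 1 = 15
  F2->Joplin: 25 × 4 = 100
Optimal cost = 395.
Saving = 410 − 395 = 15.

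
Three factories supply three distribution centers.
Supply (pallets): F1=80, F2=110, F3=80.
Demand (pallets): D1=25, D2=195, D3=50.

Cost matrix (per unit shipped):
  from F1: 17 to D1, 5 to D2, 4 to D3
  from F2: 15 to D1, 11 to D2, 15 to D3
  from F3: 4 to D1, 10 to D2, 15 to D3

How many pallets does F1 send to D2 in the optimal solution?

30

Solving gives:
  F1–D2: 30 pallets
  F1–D3: 50 pallets
  F2–D2: 110 pallets
  F3–D1: 25 pallets
  F3–D2: 55 pallets
Total cost = 2210.
So F1→D2 carries 30 pallets.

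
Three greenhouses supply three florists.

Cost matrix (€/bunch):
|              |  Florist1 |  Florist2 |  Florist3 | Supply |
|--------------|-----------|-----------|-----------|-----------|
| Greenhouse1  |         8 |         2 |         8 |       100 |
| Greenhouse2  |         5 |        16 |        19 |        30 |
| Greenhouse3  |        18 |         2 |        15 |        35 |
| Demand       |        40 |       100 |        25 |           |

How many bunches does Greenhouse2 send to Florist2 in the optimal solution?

0

Optimal shipments:
  Greenhouse1→Florist1: 10 × €8 = €80
  Greenhouse1→Florist2: 65 × €2 = €130
  Greenhouse1→Florist3: 25 × €8 = €200
  Greenhouse2→Florist1: 30 × €5 = €150
  Greenhouse3→Florist2: 35 × €2 = €70
Total cost = €630.
The route Greenhouse2→Florist2 is not used.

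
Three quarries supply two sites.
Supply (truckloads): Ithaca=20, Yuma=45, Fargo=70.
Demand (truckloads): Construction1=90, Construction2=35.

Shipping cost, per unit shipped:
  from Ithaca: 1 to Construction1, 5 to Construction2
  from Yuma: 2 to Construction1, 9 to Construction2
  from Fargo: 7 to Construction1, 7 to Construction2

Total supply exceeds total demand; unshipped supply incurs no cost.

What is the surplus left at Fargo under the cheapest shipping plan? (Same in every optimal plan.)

An optimal plan:
  Ithaca→Construction1: 20 × 1 = 20
  Yuma→Construction1: 45 × 2 = 90
  Fargo→Construction1: 25 × 7 = 175
  Fargo→Construction2: 35 × 7 = 245
Total cost = 530.
Fargo ships 60 of its 70, leaving 10.

10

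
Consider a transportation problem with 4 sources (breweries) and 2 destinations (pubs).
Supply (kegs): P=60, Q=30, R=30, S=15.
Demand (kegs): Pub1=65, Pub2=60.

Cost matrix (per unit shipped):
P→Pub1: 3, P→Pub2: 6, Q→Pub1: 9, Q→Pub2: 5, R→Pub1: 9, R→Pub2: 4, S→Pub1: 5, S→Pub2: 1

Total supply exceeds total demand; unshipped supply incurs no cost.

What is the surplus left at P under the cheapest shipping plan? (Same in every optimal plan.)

0

An optimal plan:
  P->Pub1: 60 × 3 = 180
  Q->Pub1: 5 × 9 = 45
  Q->Pub2: 15 × 5 = 75
  R->Pub2: 30 × 4 = 120
  S->Pub2: 15 × 1 = 15
Total cost = 435.
P ships 60 of its 60, leaving 0.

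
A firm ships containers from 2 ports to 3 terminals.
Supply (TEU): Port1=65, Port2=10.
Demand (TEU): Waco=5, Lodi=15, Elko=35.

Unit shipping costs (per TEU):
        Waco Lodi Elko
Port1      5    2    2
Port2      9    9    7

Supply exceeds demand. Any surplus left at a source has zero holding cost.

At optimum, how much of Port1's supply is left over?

10

An optimal plan:
  Port1–Waco: 5 × 5 = 25
  Port1–Lodi: 15 × 2 = 30
  Port1–Elko: 35 × 2 = 70
Total cost = 125.
Port1 ships 55 of its 65, leaving 10.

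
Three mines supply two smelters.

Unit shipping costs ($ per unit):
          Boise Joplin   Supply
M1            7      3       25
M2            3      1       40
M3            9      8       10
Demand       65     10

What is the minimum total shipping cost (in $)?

345

One minimum-cost allocation:
  M1→Boise: 15 × $7 = $105
  M1→Joplin: 10 × $3 = $30
  M2→Boise: 40 × $3 = $120
  M3→Boise: 10 × $9 = $90
Total = 105 + 30 + 120 + 90 = $345.
(Supply check: M1 ships 25; M2 ships 40; M3 ships 10.)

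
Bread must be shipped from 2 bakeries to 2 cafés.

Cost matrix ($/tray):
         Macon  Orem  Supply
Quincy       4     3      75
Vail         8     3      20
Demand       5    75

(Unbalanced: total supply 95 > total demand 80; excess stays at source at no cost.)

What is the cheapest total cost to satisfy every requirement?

245

One minimum-cost allocation:
  Quincy→Macon: 5 trays
  Quincy→Orem: 55 trays
  Vail→Orem: 20 trays
Total cost = $245.
(Supply check: Quincy ships 60; Vail ships 20.)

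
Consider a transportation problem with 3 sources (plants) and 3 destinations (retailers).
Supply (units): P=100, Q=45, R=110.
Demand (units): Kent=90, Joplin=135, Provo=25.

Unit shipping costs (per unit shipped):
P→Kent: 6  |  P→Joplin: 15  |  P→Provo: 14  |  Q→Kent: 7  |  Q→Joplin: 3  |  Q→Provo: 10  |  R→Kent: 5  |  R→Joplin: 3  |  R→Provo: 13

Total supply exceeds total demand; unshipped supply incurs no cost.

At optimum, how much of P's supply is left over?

An optimal plan:
  P->Kent: 90 × 6 = 540
  P->Provo: 5 × 14 = 70
  Q->Joplin: 25 × 3 = 75
  Q->Provo: 20 × 10 = 200
  R->Joplin: 110 × 3 = 330
Total cost = 1215.
P ships 95 of its 100, leaving 5.

5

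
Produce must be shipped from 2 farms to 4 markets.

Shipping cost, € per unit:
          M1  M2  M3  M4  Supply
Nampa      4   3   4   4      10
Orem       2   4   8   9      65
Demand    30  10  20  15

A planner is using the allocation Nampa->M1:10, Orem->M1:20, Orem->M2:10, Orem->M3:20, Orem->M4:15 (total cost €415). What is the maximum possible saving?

70

Current plan cost = 10·4 + 20·2 + 10·4 + 20·8 + 15·9 = €415.
Optimal plan:
  Nampa→M4: 10 crates
  Orem→M1: 30 crates
  Orem→M2: 10 crates
  Orem→M3: 20 crates
  Orem→M4: 5 crates
Optimal cost = €345.
Saving = 415 − 345 = €70.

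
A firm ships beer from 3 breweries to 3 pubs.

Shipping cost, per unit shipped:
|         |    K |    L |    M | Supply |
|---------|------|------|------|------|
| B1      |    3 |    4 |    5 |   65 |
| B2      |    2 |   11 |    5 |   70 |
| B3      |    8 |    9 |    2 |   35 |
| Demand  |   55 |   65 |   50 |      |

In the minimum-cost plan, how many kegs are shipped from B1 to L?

Solving gives:
  B1->L: 65 kegs
  B2->K: 55 kegs
  B2->M: 15 kegs
  B3->M: 35 kegs
Total cost = 515.
So B1→L carries 65 kegs.

65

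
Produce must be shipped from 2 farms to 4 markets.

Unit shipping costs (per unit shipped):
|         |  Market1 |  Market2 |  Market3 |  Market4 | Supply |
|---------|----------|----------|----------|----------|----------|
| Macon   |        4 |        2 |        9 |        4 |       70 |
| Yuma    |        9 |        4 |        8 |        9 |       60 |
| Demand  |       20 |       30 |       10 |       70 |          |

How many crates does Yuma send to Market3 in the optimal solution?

10

Optimal shipments:
  Macon→Market1: 20 × 4 = 80
  Macon→Market4: 50 × 4 = 200
  Yuma→Market2: 30 × 4 = 120
  Yuma→Market3: 10 × 8 = 80
  Yuma→Market4: 20 × 9 = 180
Total cost = 660.
So Yuma→Market3 carries 10 crates.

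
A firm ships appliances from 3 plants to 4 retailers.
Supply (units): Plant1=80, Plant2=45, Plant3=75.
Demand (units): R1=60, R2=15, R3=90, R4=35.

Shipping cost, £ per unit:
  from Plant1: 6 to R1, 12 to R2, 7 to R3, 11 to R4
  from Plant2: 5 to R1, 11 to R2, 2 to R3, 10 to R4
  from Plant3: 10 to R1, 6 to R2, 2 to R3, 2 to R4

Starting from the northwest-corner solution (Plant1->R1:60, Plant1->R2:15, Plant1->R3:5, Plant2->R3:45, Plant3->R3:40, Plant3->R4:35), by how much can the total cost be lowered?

Current plan cost = 60·6 + 15·12 + 5·7 + 45·2 + 40·2 + 35·2 = £815.
Optimal plan:
  Plant1->R1: 60 × £6 = £360
  Plant1->R3: 20 × £7 = £140
  Plant2->R3: 45 × £2 = £90
  Plant3->R2: 15 × £6 = £90
  Plant3->R3: 25 × £2 = £50
  Plant3->R4: 35 × £2 = £70
Optimal cost = £800.
Saving = 815 − 800 = £15.

15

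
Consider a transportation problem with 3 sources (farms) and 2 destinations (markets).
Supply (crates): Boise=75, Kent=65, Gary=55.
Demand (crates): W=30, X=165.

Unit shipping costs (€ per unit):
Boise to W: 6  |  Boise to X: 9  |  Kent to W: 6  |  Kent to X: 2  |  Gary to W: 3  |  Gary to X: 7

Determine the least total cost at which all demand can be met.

An optimal shipping plan:
  Boise–X: 75 × €9 = €675
  Kent–X: 65 × €2 = €130
  Gary–W: 30 × €3 = €90
  Gary–X: 25 × €7 = €175
Total = 675 + 130 + 90 + 175 = €1070.
(Supply check: Boise ships 75; Kent ships 65; Gary ships 55.)

1070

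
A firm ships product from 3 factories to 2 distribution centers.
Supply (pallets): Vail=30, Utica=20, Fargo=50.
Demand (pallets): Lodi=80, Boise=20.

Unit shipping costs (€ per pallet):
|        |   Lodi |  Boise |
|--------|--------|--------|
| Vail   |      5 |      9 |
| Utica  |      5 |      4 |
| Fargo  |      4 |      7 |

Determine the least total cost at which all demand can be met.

A cheapest plan:
  Vail–Lodi: 30 pallets
  Utica–Boise: 20 pallets
  Fargo–Lodi: 50 pallets
Total cost = €430.

430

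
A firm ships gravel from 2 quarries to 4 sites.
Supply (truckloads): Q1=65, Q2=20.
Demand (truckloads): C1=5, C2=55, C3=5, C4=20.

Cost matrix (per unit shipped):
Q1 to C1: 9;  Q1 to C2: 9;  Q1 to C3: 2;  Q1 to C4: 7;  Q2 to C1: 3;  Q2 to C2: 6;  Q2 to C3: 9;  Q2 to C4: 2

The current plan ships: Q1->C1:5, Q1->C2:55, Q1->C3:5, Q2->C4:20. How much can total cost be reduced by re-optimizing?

Current plan cost = 5·9 + 55·9 + 5·2 + 20·2 = 590.
Optimal plan:
  Q1 to C2: 55 × 9 = 495
  Q1 to C3: 5 × 2 = 10
  Q1 to C4: 5 × 7 = 35
  Q2 to C1: 5 × 3 = 15
  Q2 to C4: 15 × 2 = 30
Optimal cost = 585.
Saving = 590 − 585 = 5.

5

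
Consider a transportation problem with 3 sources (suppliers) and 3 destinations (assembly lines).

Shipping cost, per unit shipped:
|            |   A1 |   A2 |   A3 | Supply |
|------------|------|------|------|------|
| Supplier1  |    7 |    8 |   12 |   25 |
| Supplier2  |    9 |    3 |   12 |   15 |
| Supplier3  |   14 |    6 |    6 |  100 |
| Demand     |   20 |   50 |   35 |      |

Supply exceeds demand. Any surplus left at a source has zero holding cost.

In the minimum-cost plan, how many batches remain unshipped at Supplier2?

An optimal plan:
  Supplier1→A1: 20 batches
  Supplier2→A2: 15 batches
  Supplier3→A2: 35 batches
  Supplier3→A3: 35 batches
Total cost = 605.
Supplier2 ships 15 of its 15, leaving 0.

0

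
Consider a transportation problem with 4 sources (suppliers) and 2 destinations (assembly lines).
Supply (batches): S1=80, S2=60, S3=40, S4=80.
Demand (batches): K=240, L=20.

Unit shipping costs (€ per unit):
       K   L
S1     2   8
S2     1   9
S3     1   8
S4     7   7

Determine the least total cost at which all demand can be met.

820

One minimum-cost allocation:
  S1->K: 80 × €2 = €160
  S2->K: 60 × €1 = €60
  S3->K: 40 × €1 = €40
  S4->K: 60 × €7 = €420
  S4->L: 20 × €7 = €140
Total = 160 + 60 + 40 + 420 + 140 = €820.
(Supply check: S1 ships 80; S2 ships 60; S3 ships 40; S4 ships 80.)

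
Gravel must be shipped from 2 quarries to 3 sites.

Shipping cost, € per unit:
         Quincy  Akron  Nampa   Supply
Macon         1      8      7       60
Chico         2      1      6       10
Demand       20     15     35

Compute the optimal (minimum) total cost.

315

One minimum-cost allocation:
  Macon->Quincy: 20 × €1 = €20
  Macon->Akron: 5 × €8 = €40
  Macon->Nampa: 35 × €7 = €245
  Chico->Akron: 10 × €1 = €10
Total = 20 + 40 + 245 + 10 = €315.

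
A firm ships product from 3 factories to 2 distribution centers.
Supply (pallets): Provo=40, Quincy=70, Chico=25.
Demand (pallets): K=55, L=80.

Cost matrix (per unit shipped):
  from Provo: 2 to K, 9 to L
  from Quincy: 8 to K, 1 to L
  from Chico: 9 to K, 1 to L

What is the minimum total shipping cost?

A cheapest plan:
  Provo->K: 40 pallets
  Quincy->K: 15 pallets
  Quincy->L: 55 pallets
  Chico->L: 25 pallets
Total cost = 280.

280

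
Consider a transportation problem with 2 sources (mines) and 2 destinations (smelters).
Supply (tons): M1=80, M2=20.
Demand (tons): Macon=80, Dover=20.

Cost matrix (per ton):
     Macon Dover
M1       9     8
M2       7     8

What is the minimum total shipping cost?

A cheapest plan:
  M1→Macon: 60 × 9 = 540
  M1→Dover: 20 × 8 = 160
  M2→Macon: 20 × 7 = 140
Total = 540 + 160 + 140 = 840.

840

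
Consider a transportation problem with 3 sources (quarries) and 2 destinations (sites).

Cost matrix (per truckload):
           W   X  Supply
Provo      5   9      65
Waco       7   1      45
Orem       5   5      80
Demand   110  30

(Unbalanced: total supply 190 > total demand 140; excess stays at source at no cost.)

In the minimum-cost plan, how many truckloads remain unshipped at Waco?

15

An optimal plan:
  Provo→W: 30 × 5 = 150
  Waco→X: 30 × 1 = 30
  Orem→W: 80 × 5 = 400
Total cost = 580.
Waco ships 30 of its 45, leaving 15.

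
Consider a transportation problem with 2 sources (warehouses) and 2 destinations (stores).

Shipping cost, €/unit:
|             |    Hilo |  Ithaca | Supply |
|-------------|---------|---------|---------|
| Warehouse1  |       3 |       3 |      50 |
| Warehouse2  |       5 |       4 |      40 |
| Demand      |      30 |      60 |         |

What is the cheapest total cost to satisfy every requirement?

310

Optimal allocation:
  Warehouse1 to Hilo: 30 × €3 = €90
  Warehouse1 to Ithaca: 20 × €3 = €60
  Warehouse2 to Ithaca: 40 × €4 = €160
Total = 90 + 60 + 160 = €310.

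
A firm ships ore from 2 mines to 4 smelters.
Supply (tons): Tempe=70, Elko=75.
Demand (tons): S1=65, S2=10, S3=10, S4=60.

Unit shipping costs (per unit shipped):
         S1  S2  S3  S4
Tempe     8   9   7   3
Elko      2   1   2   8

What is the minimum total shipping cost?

390

Optimal allocation:
  Tempe->S3: 10 × 7 = 70
  Tempe->S4: 60 × 3 = 180
  Elko->S1: 65 × 2 = 130
  Elko->S2: 10 × 1 = 10
Total = 70 + 180 + 130 + 10 = 390.
(Supply check: Tempe ships 70; Elko ships 75.)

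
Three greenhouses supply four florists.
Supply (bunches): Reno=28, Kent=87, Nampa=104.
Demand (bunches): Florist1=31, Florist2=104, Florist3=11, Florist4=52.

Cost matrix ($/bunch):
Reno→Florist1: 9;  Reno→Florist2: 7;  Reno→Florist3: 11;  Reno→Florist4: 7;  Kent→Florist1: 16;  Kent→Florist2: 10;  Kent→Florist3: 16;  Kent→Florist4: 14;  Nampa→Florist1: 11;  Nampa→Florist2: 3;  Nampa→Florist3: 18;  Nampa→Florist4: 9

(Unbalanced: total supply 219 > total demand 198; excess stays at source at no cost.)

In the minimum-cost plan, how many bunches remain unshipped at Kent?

Minimum-cost shipments:
  Reno→Florist4: 28 × $7 = $196
  Kent→Florist1: 31 × $16 = $496
  Kent→Florist3: 11 × $16 = $176
  Kent→Florist4: 24 × $14 = $336
  Nampa→Florist2: 104 × $3 = $312
Total cost = $1516.
Kent ships 66 of its 87, leaving 21.

21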